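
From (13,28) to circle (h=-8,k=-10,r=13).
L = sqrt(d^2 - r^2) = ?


d = sqrt((13+ 8)^2 + (28+ 10)^2) = sqrt(441+1444) = 43.4166
L = sqrt(1885.0000 - 169) = sqrt(1716.0000) = 41.4246

41.4246


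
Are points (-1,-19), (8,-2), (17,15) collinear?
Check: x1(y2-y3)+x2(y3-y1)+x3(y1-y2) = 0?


-1*(-2-15) + 8*(15+ 19) + 17*(-19+ 2)
= 17 + 272 - 289 = 0

Yes, collinear (determinant = 0)


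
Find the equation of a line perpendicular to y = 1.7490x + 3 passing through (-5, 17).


Perpendicular slope = -1/m1 = -1/1.7490 = -0.5718
b2 = y0 - m2*x0 = 17 - 5/1.7490 = 17 - 2.8588 = 14.1412

y = -0.5718x + 14.1412


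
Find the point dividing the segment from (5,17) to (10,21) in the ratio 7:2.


Px = (7*10 + 2*5)/9 = 80/9 = 8.8889
Py = (7*21 + 2*17)/9 = 181/9 = 20.1111

P = (8.8889, 20.1111)


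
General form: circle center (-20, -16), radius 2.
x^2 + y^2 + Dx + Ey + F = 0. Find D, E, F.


(x+ 20)^2 + (y+ 16)^2 = 2^2
D = -2h = 40, E = -2k = 32
F = h^2+k^2-r^2 = 400+256-4 = 652

D = 40, E = 32, F = 652


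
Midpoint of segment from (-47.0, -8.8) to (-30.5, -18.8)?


Mx = (-47.0 - 30.5)/2 = -77.5/2 = -38.7500
My = (-8.8 - 18.8)/2 = -27.6/2 = -13.8000

(-38.7500, -13.8000)


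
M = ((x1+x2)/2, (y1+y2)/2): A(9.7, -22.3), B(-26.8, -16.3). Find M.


Mx = (9.7 - 26.8)/2 = -17.1/2 = -8.5500
My = (-22.3 - 16.3)/2 = -38.6/2 = -19.3000

(-8.5500, -19.3000)


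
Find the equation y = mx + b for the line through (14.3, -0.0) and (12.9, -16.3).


m = (-16.3)/(-1.4) = 11.6429
b = y1 - m*x1 = -0.0 - (-16.3*14.3)/(-1.4) = -0.0 - 166.4929 = -166.4929

y = 11.6429x - 166.4929


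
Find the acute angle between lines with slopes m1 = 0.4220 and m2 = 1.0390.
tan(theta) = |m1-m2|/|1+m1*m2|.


m1-m2 = -0.617
1+m1*m2 = 1.438458
tan(theta) = |-0.617/1.438458| = 0.428932
theta = arctan(|-0.617/1.438458|) = 23.2160 degrees (acute angle)

23.2160 degrees


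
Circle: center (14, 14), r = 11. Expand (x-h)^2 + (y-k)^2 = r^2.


(x-14)^2 + (y-14)^2 = 11^2
D = -2h = -28, E = -2k = -28
F = h^2+k^2-r^2 = 196+196-121 = 271

x^2 + y^2 - 28x - 28y + 271 = 0


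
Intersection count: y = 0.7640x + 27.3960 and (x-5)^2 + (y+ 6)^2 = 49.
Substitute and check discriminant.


Substitute y = 0.7640x + 27.3960: (x-5)^2 + (0.7640x+27.3960+ 6)^2 = 49
Expand to Ax^2 + Bx + C = 0, where b-k = 33.396
A = 1+m^2 = 1.583696
B = 2(m(b-k) - h) = 2(0.7640*33.396 - 5) = 41.029088
C = h^2 + (b-k)^2 - r^2 = 25 + 1115.292816 - 49 = 1091.292816
disc = B^2-4AC = 1683.3861 - 6913.1043 = -5229.7182
disc < 0

0 intersection points


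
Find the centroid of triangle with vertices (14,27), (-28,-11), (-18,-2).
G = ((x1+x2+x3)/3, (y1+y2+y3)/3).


Gx = (14- 28- 18)/3 = -32/3 = -10.6667
Gy = (27- 11- 2)/3 = 14/3 = 4.6667

G = (-10.6667, 4.6667)


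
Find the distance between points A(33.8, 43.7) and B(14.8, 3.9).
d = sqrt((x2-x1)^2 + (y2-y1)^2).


dx = 14.8 - 33.8 = -19
dy = 3.9 - 43.7 = -39.8
d = sqrt(361 + 1584.04) = sqrt(1945.04) = 44.1026

44.1026


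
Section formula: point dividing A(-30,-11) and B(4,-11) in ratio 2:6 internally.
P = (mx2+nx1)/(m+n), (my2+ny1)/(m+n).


Px = (2*4 + 6*(-30))/8 = -172/8 = -21.5000
Py = (2*(-11) + 6*(-11))/8 = -88/8 = -11.0000

P = (-21.5000, -11.0000)


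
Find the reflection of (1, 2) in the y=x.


Reflection rule for y=x: (y, x)
(1, 2) -> (2, 1)

(2, 1)


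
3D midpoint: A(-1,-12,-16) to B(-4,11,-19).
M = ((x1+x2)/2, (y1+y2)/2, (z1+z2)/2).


Mx = (-1- 4)/2 = -2.5000
My = (-12+11)/2 = -0.5000
Mz = (-16- 19)/2 = -17.5000

M = (-2.5000, -0.5000, -17.5000)


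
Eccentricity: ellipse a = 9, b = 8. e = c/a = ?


c = sqrt(81-64) = sqrt(17) = 4.1231
e = c/a = sqrt(17)/9 = 0.4581

e = 0.4581


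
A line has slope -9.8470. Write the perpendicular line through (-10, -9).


Perpendicular slope = -1/m1 = -1/(-9.8470) = 0.1016
b2 = y0 - m2*x0 = -9 - 10/(-9.8470) = -9 + 1.0155 = -7.9845

y = 0.1016x - 7.9845


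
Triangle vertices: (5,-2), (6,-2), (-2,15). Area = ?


5*(-2-15) = -85
6*(15+ 2) = 102
-2*(-2+ 2) = 0
sum = 17
Area = |17|/2 = 8.5000

8.5000 sq units


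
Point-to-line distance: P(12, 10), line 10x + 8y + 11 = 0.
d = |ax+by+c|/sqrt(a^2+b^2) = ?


|10*12 + 8*10 + 11| = |211| = 211
sqrt(100 + 64) = sqrt(164) = 12.8062
d = 211/sqrt(164) = 16.4763

16.4763


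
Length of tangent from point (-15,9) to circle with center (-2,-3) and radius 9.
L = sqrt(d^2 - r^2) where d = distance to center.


d = sqrt((-15+ 2)^2 + (9+ 3)^2) = sqrt(169+144) = 17.6918
L = sqrt(313.0000 - 81) = sqrt(232.0000) = 15.2315

15.2315


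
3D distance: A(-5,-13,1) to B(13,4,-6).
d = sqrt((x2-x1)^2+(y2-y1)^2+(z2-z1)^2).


dx=18, dy=17, dz=-7
d = sqrt(324+289+49) = sqrt(662) = 25.7294

25.7294


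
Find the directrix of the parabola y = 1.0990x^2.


a = 1.0990
1/(4a) = 0.2275
directrix: y = -0.2275 = -0.2275

y = -0.2275


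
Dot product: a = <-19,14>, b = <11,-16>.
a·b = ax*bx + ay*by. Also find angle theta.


a·b = -19*11 + 14*(-16) = -209 - 224 = -433
|a| = sqrt(361+196) = 23.6008
|b| = sqrt(121+256) = 19.4165
cos(theta) = -433/(sqrt(557)*sqrt(377)) = -433/sqrt(209989) = -0.944908
theta = arccos(-433/sqrt(209989)) = 160.8929 degrees

a·b = -433, theta = 160.8929 deg


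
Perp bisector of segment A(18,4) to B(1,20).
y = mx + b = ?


Midpoint = (9.5, 12)
Slope of AB = dy/dx = 16/(-17) = -0.9412
Perp slope = -dx/dy = 17/16 = 1.0625
b = My - (perp slope)*Mx = 12 + (-17*9.5)/16 = 12 - 10.0938 = 1.9062

y = 1.0625x + 1.9062


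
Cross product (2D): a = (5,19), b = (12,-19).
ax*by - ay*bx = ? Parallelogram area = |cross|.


cross = 5*(-19) - 19*12 = -95 - 228 = -323
Parallelogram area = |-323| = 323

cross = -323, parallelogram area = 323


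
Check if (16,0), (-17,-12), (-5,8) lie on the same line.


16*(-12-8) - 17*(8-0) - 5*(0+ 12)
= -320 - 136 - 60 = -516

No, not collinear (determinant = -516)


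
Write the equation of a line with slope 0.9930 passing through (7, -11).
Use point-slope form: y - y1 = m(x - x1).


y + 11 = 0.9930(x - 7)
y = 0.9930x - 11 - 0.9930*7
y = 0.9930x - 17.9510

y = 0.9930x - 17.9510


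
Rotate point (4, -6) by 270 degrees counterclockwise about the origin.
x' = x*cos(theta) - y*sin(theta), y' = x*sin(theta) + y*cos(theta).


cos(270) = 0, sin(270) = -1
x' = 4*0 + 6*(-1) = -6
y' = 4*(-1) - 6*0 = -4

(-6, -4)


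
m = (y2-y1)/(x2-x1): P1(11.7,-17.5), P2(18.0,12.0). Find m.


dy = 12.0 + 17.5 = 29.5
dx = 18.0 - 11.7 = 6.3
m = 29.5/6.3 = 4.6825

m = 4.6825


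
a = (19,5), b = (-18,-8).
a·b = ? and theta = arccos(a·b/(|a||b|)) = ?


a·b = 19*(-18) + 5*(-8) = -342 - 40 = -382
|a| = sqrt(361+25) = 19.6469
|b| = sqrt(324+64) = 19.6977
cos(theta) = -382/(sqrt(386)*sqrt(388)) = -382/sqrt(149768) = -0.987083
theta = arccos(-382/sqrt(149768)) = 170.7811 degrees

a·b = -382, theta = 170.7811 deg


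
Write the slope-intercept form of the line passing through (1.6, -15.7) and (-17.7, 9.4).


m = (25.1)/(-19.3) = -1.3005
b = y1 - m*x1 = -15.7 - (25.1*1.6)/(-19.3) = -15.7 + 2.0808 = -13.6192

y = -1.3005x - 13.6192


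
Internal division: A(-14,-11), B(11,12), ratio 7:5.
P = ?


Px = (7*11 + 5*(-14))/12 = 7/12 = 0.5833
Py = (7*12 + 5*(-11))/12 = 29/12 = 2.4167

P = (0.5833, 2.4167)


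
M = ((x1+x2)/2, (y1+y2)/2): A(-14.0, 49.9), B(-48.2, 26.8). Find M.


Mx = (-14.0 - 48.2)/2 = -62.2/2 = -31.1000
My = (49.9 + 26.8)/2 = 76.7/2 = 38.3500

(-31.1000, 38.3500)


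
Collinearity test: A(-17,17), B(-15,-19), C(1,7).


-17*(-19-7) - 15*(7-17) + 1*(17+ 19)
= 442 + 150 + 36 = 628

No, not collinear (determinant = 628)


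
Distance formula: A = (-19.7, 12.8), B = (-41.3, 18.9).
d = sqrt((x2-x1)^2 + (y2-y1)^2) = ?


dx = -41.3 + 19.7 = -21.6
dy = 18.9 - 12.8 = 6.1
d = sqrt(466.56 + 37.21) = sqrt(503.77) = 22.4448

22.4448


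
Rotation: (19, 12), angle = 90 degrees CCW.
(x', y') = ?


cos(90) = 0, sin(90) = 1
x' = 19*0 - 12*1 = -12
y' = 19*1 + 12*0 = 19

(-12, 19)


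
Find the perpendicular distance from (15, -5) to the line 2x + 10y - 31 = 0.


|2*15 + 10*(-5) - 31| = |-51| = 51
sqrt(4 + 100) = sqrt(104) = 10.1980
d = 51/sqrt(104) = 5.0010

5.0010


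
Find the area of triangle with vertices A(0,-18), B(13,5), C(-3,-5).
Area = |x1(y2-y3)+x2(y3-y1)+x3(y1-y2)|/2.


0*(5+ 5) = 0
13*(-5+ 18) = 169
-3*(-18-5) = 69
sum = 238
Area = |238|/2 = 119.0000

119.0000 sq units


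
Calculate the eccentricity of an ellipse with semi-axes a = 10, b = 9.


c = sqrt(100-81) = sqrt(19) = 4.3589
e = c/a = sqrt(19)/10 = 0.4359

e = 0.4359


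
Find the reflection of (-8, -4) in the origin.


Reflection rule for origin: (-x, -y)
(-8, -4) -> (8, 4)

(8, 4)


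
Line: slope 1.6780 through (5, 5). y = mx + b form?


y - 5 = 1.6780(x - 5)
y = 1.6780x + 5 - 1.6780*5
y = 1.6780x - 3.3900

y = 1.6780x - 3.3900


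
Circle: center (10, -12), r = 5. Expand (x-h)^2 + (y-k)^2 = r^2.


(x-10)^2 + (y+ 12)^2 = 5^2
D = -2h = -20, E = -2k = 24
F = h^2+k^2-r^2 = 100+144-25 = 219

x^2 + y^2 - 20x + 24y + 219 = 0


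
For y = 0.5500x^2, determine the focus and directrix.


a = 0.5500
1/(4a) = 0.4545
Focus = (0, 0.4545)
Directrix: y = -0.4545

Focus = (0, 0.4545), Directrix: y = -0.4545


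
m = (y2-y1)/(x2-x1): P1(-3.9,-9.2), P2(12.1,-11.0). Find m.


dy = -11.0 + 9.2 = -1.8
dx = 12.1 + 3.9 = 16.0
m = -1.8/16.0 = -0.1125

m = -0.1125


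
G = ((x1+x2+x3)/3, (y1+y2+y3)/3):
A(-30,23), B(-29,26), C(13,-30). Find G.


Gx = (-30- 29+13)/3 = -46/3 = -15.3333
Gy = (23+26- 30)/3 = 19/3 = 6.3333

G = (-15.3333, 6.3333)


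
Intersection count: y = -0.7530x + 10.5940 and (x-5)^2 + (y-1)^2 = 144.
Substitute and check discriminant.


Substitute y = -0.7530x + 10.5940: (x-5)^2 + (-0.7530x+10.5940-1)^2 = 144
Expand to Ax^2 + Bx + C = 0, where b-k = 9.594
A = 1+m^2 = 1.567009
B = 2(m(b-k) - h) = 2(-0.7530*9.594 - 5) = -24.448564
C = h^2 + (b-k)^2 - r^2 = 25 + 92.044836 - 144 = -26.955164
disc = B^2-4AC = 597.7323 + 168.9559 = 766.6882
disc > 0

2 intersection points


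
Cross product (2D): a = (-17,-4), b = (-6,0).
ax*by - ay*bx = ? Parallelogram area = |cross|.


cross = -17*0 + 4*(-6) = 0 - 24 = -24
Parallelogram area = |-24| = 24

cross = -24, parallelogram area = 24


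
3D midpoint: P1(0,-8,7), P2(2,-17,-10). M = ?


Mx = (0+2)/2 = 1.0000
My = (-8- 17)/2 = -12.5000
Mz = (7- 10)/2 = -1.5000

M = (1.0000, -12.5000, -1.5000)


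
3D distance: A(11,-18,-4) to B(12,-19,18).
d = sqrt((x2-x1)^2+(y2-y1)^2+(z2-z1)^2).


dx=1, dy=-1, dz=22
d = sqrt(1+1+484) = sqrt(486) = 22.0454

22.0454


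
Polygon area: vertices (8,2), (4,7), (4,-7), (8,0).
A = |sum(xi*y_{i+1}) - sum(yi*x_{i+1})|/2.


sum(xi*y_{i+1}) = 8*7 + 4*(-7) + 4*0 + 8*2 = 44
sum(yi*x_{i+1}) = 2*4 + 7*4 - 7*8 + 0*8 = -20
Area = |44 + 20|/2 = 64/2 = 32.0000

32.0000 sq units


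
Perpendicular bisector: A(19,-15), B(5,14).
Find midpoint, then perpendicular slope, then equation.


Midpoint = (12, -0.5)
Slope of AB = dy/dx = 29/(-14) = -2.0714
Perp slope = -dx/dy = 14/29 = 0.4828
b = My - (perp slope)*Mx = -0.5 + (-14*12)/29 = -0.5 - 5.7931 = -6.2931

y = 0.4828x - 6.2931


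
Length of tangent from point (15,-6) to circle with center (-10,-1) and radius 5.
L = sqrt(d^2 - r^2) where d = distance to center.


d = sqrt((15+ 10)^2 + (-6+ 1)^2) = sqrt(625+25) = 25.4951
L = sqrt(650.0000 - 25) = sqrt(625.0000) = 25.0000

25.0000


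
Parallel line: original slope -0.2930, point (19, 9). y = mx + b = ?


Parallel lines have equal slopes.
m2 = -0.2930
b2 = 9 + 0.2930*19 = 14.5670

y = -0.2930x + 14.5670


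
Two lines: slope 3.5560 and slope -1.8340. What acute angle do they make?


m1-m2 = 5.39
1+m1*m2 = -5.521704
tan(theta) = |5.39/(-5.521704)| = 0.976148
theta = arctan(|5.39/(-5.521704)|) = 44.3085 degrees (acute angle)

44.3085 degrees


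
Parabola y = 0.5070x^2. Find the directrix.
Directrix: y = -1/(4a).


a = 0.5070
1/(4a) = 0.4931
directrix: y = -0.4931 = -0.4931

y = -0.4931


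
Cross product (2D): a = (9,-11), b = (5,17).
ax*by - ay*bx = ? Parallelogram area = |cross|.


cross = 9*17 + 11*5 = 153 + 55 = 208
Parallelogram area = |208| = 208

cross = 208, parallelogram area = 208


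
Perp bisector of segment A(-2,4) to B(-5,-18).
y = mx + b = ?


Midpoint = (-3.5, -7)
Slope of AB = dy/dx = -22/(-3) = 7.3333
Perp slope = -dx/dy = -3/22 = -0.1364
b = My - (perp slope)*Mx = -7 + (-3*(-3.5))/(-22) = -7 - 0.4773 = -7.4773

y = -0.1364x - 7.4773


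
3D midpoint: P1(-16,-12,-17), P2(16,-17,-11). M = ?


Mx = (-16+16)/2 = 0
My = (-12- 17)/2 = -14.5000
Mz = (-17- 11)/2 = -14.0000

M = (0, -14.5000, -14.0000)


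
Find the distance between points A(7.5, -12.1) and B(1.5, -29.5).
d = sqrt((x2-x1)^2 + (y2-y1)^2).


dx = 1.5 - 7.5 = -6.0
dy = -29.5 + 12.1 = -17.4
d = sqrt(36.0 + 302.76) = sqrt(338.76) = 18.4054

18.4054


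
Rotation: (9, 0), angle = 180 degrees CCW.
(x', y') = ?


cos(180) = -1, sin(180) = 0
x' = 9*(-1) - 0*0 = -9
y' = 9*0 + 0*(-1) = 0

(-9, 0)


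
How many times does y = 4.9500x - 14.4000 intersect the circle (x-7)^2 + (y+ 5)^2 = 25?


Substitute y = 4.9500x - 14.4000: (x-7)^2 + (4.9500x- 14.4000+ 5)^2 = 25
Expand to Ax^2 + Bx + C = 0, where b-k = -9.4
A = 1+m^2 = 25.5025
B = 2(m(b-k) - h) = 2(4.9500*(-9.4) - 7) = -107.06
C = h^2 + (b-k)^2 - r^2 = 49 + 88.36 - 25 = 112.36
disc = B^2-4AC = 11461.8436 - 11461.8436 = 0
disc = 0

1 intersection point (tangent)


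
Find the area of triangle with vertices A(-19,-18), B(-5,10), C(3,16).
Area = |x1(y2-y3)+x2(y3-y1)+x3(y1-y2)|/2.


-19*(10-16) = 114
-5*(16+ 18) = -170
3*(-18-10) = -84
sum = -140
Area = |-140|/2 = 70.0000

70.0000 sq units


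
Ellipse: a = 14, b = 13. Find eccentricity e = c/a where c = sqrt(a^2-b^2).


c = sqrt(196-169) = sqrt(27) = 5.1962
e = c/a = sqrt(27)/14 = 0.3712

e = 0.3712


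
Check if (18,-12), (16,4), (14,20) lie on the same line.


18*(4-20) + 16*(20+ 12) + 14*(-12-4)
= -288 + 512 - 224 = 0

Yes, collinear (determinant = 0)


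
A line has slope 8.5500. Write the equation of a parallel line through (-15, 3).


Parallel lines have equal slopes.
m2 = 8.5500
b2 = 3 - 8.5500*(-15) = 131.2500

y = 8.5500x + 131.2500


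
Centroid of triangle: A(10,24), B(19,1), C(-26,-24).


Gx = (10+19- 26)/3 = 3/3 = 1.0000
Gy = (24+1- 24)/3 = 1/3 = 0.3333

G = (1.0000, 0.3333)


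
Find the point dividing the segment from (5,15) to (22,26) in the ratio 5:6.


Px = (5*22 + 6*5)/11 = 140/11 = 12.7273
Py = (5*26 + 6*15)/11 = 220/11 = 20.0000

P = (12.7273, 20.0000)


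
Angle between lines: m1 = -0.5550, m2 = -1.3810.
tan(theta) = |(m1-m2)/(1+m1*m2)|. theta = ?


m1-m2 = 0.826
1+m1*m2 = 1.766455
tan(theta) = |0.826/1.766455| = 0.467603
theta = arctan(|0.826/1.766455|) = 25.0609 degrees (acute angle)

25.0609 degrees


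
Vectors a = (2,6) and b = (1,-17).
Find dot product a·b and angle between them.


a·b = 2*1 + 6*(-17) = 2 - 102 = -100
|a| = sqrt(4+36) = 6.3246
|b| = sqrt(1+289) = 17.0294
cos(theta) = -100/(sqrt(40)*sqrt(290)) = -100/sqrt(11600) = -0.928477
theta = arccos(-100/sqrt(11600)) = 158.1986 degrees

a·b = -100, theta = 158.1986 deg


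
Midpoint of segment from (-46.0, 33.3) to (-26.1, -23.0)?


Mx = (-46.0 - 26.1)/2 = -72.1/2 = -36.0500
My = (33.3 - 23.0)/2 = 10.3/2 = 5.1500

(-36.0500, 5.1500)


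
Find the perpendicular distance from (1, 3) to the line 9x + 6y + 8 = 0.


|9*1 + 6*3 + 8| = |35| = 35
sqrt(81 + 36) = sqrt(117) = 10.8167
d = 35/sqrt(117) = 3.2358

3.2358


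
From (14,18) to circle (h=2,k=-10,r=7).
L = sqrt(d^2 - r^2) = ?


d = sqrt((14-2)^2 + (18+ 10)^2) = sqrt(144+784) = 30.4631
L = sqrt(928.0000 - 49) = sqrt(879.0000) = 29.6479

29.6479


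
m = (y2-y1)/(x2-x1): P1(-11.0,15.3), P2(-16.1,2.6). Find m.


dy = 2.6 - 15.3 = -12.7
dx = -16.1 + 11.0 = -5.1
m = -12.7/(-5.1) = 2.4902

m = 2.4902


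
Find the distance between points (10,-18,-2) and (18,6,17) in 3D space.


dx=8, dy=24, dz=19
d = sqrt(64+576+361) = sqrt(1001) = 31.6386

31.6386


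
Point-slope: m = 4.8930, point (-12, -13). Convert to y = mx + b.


y + 13 = 4.8930(x + 12)
y = 4.8930x - 13 - 4.8930*(-12)
y = 4.8930x + 45.7160

y = 4.8930x + 45.7160


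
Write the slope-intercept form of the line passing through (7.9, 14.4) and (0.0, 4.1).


m = (-10.3)/(-7.9) = 1.3038
b = y1 - m*x1 = 14.4 - (-10.3*7.9)/(-7.9) = 14.4 - 10.3000 = 4.1000

y = 1.3038x + 4.1000


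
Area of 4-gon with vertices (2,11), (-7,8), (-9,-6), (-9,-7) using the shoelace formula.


sum(xi*y_{i+1}) = 2*8 - 7*(-6) - 9*(-7) - 9*11 = 22
sum(yi*x_{i+1}) = 11*(-7) + 8*(-9) - 6*(-9) - 7*2 = -109
Area = |22 + 109|/2 = 131/2 = 65.5000

65.5000 sq units


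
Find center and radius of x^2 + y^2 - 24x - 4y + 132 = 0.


h = -D/2 = 24/2 = 12
k = -E/2 = 4/2 = 2
r^2 = h^2 + k^2 - F = 144 + 4 - 132 = 16
r = 4

Center (12, 2), radius = 4


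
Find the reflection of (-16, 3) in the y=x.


Reflection rule for y=x: (y, x)
(-16, 3) -> (3, -16)

(3, -16)


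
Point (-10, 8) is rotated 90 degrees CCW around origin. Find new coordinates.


cos(90) = 0, sin(90) = 1
x' = -10*0 - 8*1 = -8
y' = -10*1 + 8*0 = -10

(-8, -10)


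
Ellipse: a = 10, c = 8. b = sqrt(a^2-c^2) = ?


b^2 = 10^2 - (8)^2 = 100 - 64 = 36
b = sqrt(36) = 6

b = 6


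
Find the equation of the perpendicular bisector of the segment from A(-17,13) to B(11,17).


Midpoint = (-3, 15)
Slope of AB = dy/dx = 4/28 = 0.1429
Perp slope = -dx/dy = -28/4 = -7.0000
b = My - (perp slope)*Mx = 15 + (28*(-3))/4 = 15 - 21.0000 = -6.0000

y = -7.0000x - 6.0000


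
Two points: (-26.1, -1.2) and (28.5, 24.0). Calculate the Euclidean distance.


dx = 28.5 + 26.1 = 54.6
dy = 24.0 + 1.2 = 25.2
d = sqrt(2981.16 + 635.04) = sqrt(3616.2) = 60.1348

60.1348


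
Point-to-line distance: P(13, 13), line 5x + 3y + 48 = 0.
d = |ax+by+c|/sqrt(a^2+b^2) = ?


|5*13 + 3*13 + 48| = |152| = 152
sqrt(25 + 9) = sqrt(34) = 5.8310
d = 152/sqrt(34) = 26.0678

26.0678


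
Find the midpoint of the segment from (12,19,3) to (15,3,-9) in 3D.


Mx = (12+15)/2 = 13.5000
My = (19+3)/2 = 11.0000
Mz = (3- 9)/2 = -3.0000

M = (13.5000, 11.0000, -3.0000)


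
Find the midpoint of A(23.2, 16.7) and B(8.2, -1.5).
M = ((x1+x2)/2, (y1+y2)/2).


Mx = (23.2 + 8.2)/2 = 31.4/2 = 15.7000
My = (16.7 - 1.5)/2 = 15.2/2 = 7.6000

(15.7000, 7.6000)


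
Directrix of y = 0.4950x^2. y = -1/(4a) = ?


a = 0.4950
1/(4a) = 0.5051
directrix: y = -0.5051 = -0.5051

y = -0.5051


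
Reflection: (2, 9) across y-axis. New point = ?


Reflection rule for y-axis: (-x, y)
(2, 9) -> (-2, 9)

(-2, 9)


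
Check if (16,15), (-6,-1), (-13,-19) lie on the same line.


16*(-1+ 19) - 6*(-19-15) - 13*(15+ 1)
= 288 + 204 - 208 = 284

No, not collinear (determinant = 284)


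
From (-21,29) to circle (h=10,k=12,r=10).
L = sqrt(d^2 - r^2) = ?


d = sqrt((-21-10)^2 + (29-12)^2) = sqrt(961+289) = 35.3553
L = sqrt(1250.0000 - 100) = sqrt(1150.0000) = 33.9116

33.9116


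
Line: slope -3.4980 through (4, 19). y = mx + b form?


y - 19 = -3.4980(x - 4)
y = -3.4980x + 19 + 3.4980*4
y = -3.4980x + 32.9920

y = -3.4980x + 32.9920


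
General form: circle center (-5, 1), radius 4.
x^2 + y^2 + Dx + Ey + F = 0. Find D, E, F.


(x+ 5)^2 + (y-1)^2 = 4^2
D = -2h = 10, E = -2k = -2
F = h^2+k^2-r^2 = 25+1-16 = 10

D = 10, E = -2, F = 10


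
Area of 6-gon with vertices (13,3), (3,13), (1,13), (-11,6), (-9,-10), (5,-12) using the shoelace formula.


sum(xi*y_{i+1}) = 13*13 + 3*13 + 1*6 - 11*(-10) - 9*(-12) + 5*3 = 447
sum(yi*x_{i+1}) = 3*3 + 13*1 + 13*(-11) + 6*(-9) - 10*5 - 12*13 = -381
Area = |447 + 381|/2 = 828/2 = 414.0000

414.0000 sq units


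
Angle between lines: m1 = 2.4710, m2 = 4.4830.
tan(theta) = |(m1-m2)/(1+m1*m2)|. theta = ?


m1-m2 = -2.012
1+m1*m2 = 12.077493
tan(theta) = |-2.012/12.077493| = 0.166591
theta = arctan(|-2.012/12.077493|) = 9.4581 degrees (acute angle)

9.4581 degrees


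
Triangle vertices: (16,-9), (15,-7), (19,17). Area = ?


16*(-7-17) = -384
15*(17+ 9) = 390
19*(-9+ 7) = -38
sum = -32
Area = |-32|/2 = 16.0000

16.0000 sq units


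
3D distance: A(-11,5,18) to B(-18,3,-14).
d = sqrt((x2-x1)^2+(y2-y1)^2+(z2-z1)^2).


dx=-7, dy=-2, dz=-32
d = sqrt(49+4+1024) = sqrt(1077) = 32.8177

32.8177


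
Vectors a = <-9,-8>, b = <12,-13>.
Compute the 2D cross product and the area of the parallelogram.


cross = -9*(-13) + 8*12 = 117 + 96 = 213
Parallelogram area = |213| = 213

cross = 213, parallelogram area = 213


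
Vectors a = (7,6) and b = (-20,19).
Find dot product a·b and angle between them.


a·b = 7*(-20) + 6*19 = -140 + 114 = -26
|a| = sqrt(49+36) = 9.2195
|b| = sqrt(400+361) = 27.5862
cos(theta) = -26/(sqrt(85)*sqrt(761)) = -26/sqrt(64685) = -0.102228
theta = arccos(-26/sqrt(64685)) = 95.8675 degrees

a·b = -26, theta = 95.8675 deg


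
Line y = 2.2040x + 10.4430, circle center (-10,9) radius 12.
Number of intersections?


Substitute y = 2.2040x + 10.4430: (x+ 10)^2 + (2.2040x+10.4430-9)^2 = 144
Expand to Ax^2 + Bx + C = 0, where b-k = 1.443
A = 1+m^2 = 5.857616
B = 2(m(b-k) - h) = 2(2.2040*1.443 + 10) = 26.360744
C = h^2 + (b-k)^2 - r^2 = 100 + 2.082249 - 144 = -41.917751
disc = B^2-4AC = 694.8888 + 982.1524 = 1677.0412
disc > 0

2 intersection points


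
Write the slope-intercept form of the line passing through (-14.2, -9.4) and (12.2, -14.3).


m = (-4.9)/(26.4) = -0.1856
b = y1 - m*x1 = -9.4 - (-4.9*(-14.2))/(26.4) = -9.4 - 2.6356 = -12.0356

y = -0.1856x - 12.0356


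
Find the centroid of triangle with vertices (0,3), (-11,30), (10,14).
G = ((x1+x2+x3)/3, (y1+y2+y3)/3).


Gx = (0- 11+10)/3 = -1/3 = -0.3333
Gy = (3+30+14)/3 = 47/3 = 15.6667

G = (-0.3333, 15.6667)


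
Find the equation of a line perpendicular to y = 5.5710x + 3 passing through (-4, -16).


Perpendicular slope = -1/m1 = -1/5.5710 = -0.1795
b2 = y0 - m2*x0 = -16 - 4/5.5710 = -16 - 0.7180 = -16.7180

y = -0.1795x - 16.7180


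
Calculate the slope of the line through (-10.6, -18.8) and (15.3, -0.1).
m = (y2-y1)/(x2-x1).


dy = -0.1 + 18.8 = 18.7
dx = 15.3 + 10.6 = 25.9
m = 18.7/25.9 = 0.7220

m = 0.7220


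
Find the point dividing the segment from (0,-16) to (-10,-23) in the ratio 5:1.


Px = (5*(-10) + 1*0)/6 = -50/6 = -8.3333
Py = (5*(-23) + 1*(-16))/6 = -131/6 = -21.8333

P = (-8.3333, -21.8333)


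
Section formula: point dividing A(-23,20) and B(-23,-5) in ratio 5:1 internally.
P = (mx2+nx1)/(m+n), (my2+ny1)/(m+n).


Px = (5*(-23) + 1*(-23))/6 = -138/6 = -23.0000
Py = (5*(-5) + 1*20)/6 = -5/6 = -0.8333

P = (-23.0000, -0.8333)


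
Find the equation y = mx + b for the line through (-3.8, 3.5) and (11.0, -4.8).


m = (-8.3)/(14.8) = -0.5608
b = y1 - m*x1 = 3.5 - (-8.3*(-3.8))/(14.8) = 3.5 - 2.1311 = 1.3689

y = -0.5608x + 1.3689


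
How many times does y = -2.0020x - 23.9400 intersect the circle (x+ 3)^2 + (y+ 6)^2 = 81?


Substitute y = -2.0020x - 23.9400: (x+ 3)^2 + (-2.0020x- 23.9400+ 6)^2 = 81
Expand to Ax^2 + Bx + C = 0, where b-k = -17.94
A = 1+m^2 = 5.008004
B = 2(m(b-k) - h) = 2(-2.0020*(-17.94) + 3) = 77.83176
C = h^2 + (b-k)^2 - r^2 = 9 + 321.8436 - 81 = 249.8436
disc = B^2-4AC = 6057.7829 - 5004.8710 = 1052.9119
disc > 0

2 intersection points


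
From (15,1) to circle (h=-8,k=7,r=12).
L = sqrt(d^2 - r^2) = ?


d = sqrt((15+ 8)^2 + (1-7)^2) = sqrt(529+36) = 23.7697
L = sqrt(565.0000 - 144) = sqrt(421.0000) = 20.5183

20.5183


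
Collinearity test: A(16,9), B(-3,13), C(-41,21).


16*(13-21) - 3*(21-9) - 41*(9-13)
= -128 - 36 + 164 = 0

Yes, collinear (determinant = 0)


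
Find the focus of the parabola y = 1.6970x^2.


a = 1.6970
4a = 6.7880
focus = (0, 1/6.7880) = (0, 0.1473)

Focus = (0, 0.1473)


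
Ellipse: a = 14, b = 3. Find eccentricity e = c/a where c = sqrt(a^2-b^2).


c = sqrt(196-9) = sqrt(187) = 13.6748
e = c/a = sqrt(187)/14 = 0.9768

e = 0.9768


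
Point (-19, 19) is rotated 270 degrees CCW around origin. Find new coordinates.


cos(270) = 0, sin(270) = -1
x' = -19*0 - 19*(-1) = 19
y' = -19*(-1) + 19*0 = 19

(19, 19)


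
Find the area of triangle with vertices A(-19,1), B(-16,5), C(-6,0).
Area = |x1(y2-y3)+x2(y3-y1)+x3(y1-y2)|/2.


-19*(5-0) = -95
-16*(0-1) = 16
-6*(1-5) = 24
sum = -55
Area = |-55|/2 = 27.5000

27.5000 sq units


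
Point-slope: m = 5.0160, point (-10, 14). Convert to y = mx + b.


y - 14 = 5.0160(x + 10)
y = 5.0160x + 14 - 5.0160*(-10)
y = 5.0160x + 64.1600

y = 5.0160x + 64.1600


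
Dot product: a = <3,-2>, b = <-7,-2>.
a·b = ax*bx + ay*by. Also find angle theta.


a·b = 3*(-7) - 2*(-2) = -21 + 4 = -17
|a| = sqrt(9+4) = 3.6056
|b| = sqrt(49+4) = 7.2801
cos(theta) = -17/(sqrt(13)*sqrt(53)) = -17/sqrt(689) = -0.647648
theta = arccos(-17/sqrt(689)) = 130.3645 degrees

a·b = -17, theta = 130.3645 deg


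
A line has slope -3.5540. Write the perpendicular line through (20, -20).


Perpendicular slope = -1/m1 = -1/(-3.5540) = 0.2814
b2 = y0 - m2*x0 = -20 + 20/(-3.5540) = -20 - 5.6275 = -25.6275

y = 0.2814x - 25.6275


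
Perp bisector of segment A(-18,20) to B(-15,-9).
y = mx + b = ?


Midpoint = (-16.5, 5.5)
Slope of AB = dy/dx = -29/3 = -9.6667
Perp slope = -dx/dy = 3/29 = 0.1034
b = My - (perp slope)*Mx = 5.5 + (3*(-16.5))/(-29) = 5.5 + 1.7069 = 7.2069

y = 0.1034x + 7.2069


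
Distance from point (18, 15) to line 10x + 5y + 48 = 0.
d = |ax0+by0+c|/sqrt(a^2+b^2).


|10*18 + 5*15 + 48| = |303| = 303
sqrt(100 + 25) = sqrt(125) = 11.1803
d = 303/sqrt(125) = 27.1011

27.1011


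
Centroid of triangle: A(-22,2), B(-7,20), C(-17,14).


Gx = (-22- 7- 17)/3 = -46/3 = -15.3333
Gy = (2+20+14)/3 = 36/3 = 12.0000

G = (-15.3333, 12.0000)


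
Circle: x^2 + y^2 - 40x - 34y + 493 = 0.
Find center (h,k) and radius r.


h = -D/2 = 40/2 = 20
k = -E/2 = 34/2 = 17
r^2 = h^2 + k^2 - F = 400 + 289 - 493 = 196
r = 14

Center (20, 17), radius = 14


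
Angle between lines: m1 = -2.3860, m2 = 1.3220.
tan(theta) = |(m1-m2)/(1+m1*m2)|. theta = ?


m1-m2 = -3.708
1+m1*m2 = -2.154292
tan(theta) = |-3.708/(-2.154292)| = 1.721215
theta = arctan(|-3.708/(-2.154292)|) = 59.8441 degrees (acute angle)

59.8441 degrees


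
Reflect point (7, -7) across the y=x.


Reflection rule for y=x: (y, x)
(7, -7) -> (-7, 7)

(-7, 7)


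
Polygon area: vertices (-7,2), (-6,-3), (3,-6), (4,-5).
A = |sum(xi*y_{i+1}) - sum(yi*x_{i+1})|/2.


sum(xi*y_{i+1}) = -7*(-3) - 6*(-6) + 3*(-5) + 4*2 = 50
sum(yi*x_{i+1}) = 2*(-6) - 3*3 - 6*4 - 5*(-7) = -10
Area = |50 + 10|/2 = 60/2 = 30.0000

30.0000 sq units


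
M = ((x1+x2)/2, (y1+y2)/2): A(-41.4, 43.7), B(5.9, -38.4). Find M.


Mx = (-41.4 + 5.9)/2 = -35.5/2 = -17.7500
My = (43.7 - 38.4)/2 = 5.3/2 = 2.6500

(-17.7500, 2.6500)


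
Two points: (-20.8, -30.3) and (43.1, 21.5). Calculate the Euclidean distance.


dx = 43.1 + 20.8 = 63.9
dy = 21.5 + 30.3 = 51.8
d = sqrt(4083.21 + 2683.24) = sqrt(6766.45) = 82.2584

82.2584


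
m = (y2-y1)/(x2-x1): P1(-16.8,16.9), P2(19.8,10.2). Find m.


dy = 10.2 - 16.9 = -6.7
dx = 19.8 + 16.8 = 36.6
m = -6.7/36.6 = -0.1831

m = -0.1831


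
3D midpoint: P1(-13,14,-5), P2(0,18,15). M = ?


Mx = (-13+0)/2 = -6.5000
My = (14+18)/2 = 16.0000
Mz = (-5+15)/2 = 5.0000

M = (-6.5000, 16.0000, 5.0000)


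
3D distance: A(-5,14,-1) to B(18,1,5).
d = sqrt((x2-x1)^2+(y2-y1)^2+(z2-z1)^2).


dx=23, dy=-13, dz=6
d = sqrt(529+169+36) = sqrt(734) = 27.0924

27.0924


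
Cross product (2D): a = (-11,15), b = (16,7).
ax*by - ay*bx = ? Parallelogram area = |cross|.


cross = -11*7 - 15*16 = -77 - 240 = -317
Parallelogram area = |-317| = 317

cross = -317, parallelogram area = 317


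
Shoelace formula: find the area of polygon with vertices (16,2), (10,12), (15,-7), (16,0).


sum(xi*y_{i+1}) = 16*12 + 10*(-7) + 15*0 + 16*2 = 154
sum(yi*x_{i+1}) = 2*10 + 12*15 - 7*16 + 0*16 = 88
Area = |154 - 88|/2 = 66/2 = 33.0000

33.0000 sq units


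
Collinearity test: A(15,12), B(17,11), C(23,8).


15*(11-8) + 17*(8-12) + 23*(12-11)
= 45 - 68 + 23 = 0

Yes, collinear (determinant = 0)


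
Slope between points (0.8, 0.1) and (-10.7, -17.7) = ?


dy = -17.7 - 0.1 = -17.8
dx = -10.7 - 0.8 = -11.5
m = -17.8/(-11.5) = 1.5478

m = 1.5478


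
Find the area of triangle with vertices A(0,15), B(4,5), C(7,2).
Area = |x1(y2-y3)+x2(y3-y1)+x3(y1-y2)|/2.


0*(5-2) = 0
4*(2-15) = -52
7*(15-5) = 70
sum = 18
Area = |18|/2 = 9.0000

9.0000 sq units


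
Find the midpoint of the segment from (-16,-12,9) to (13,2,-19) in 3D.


Mx = (-16+13)/2 = -1.5000
My = (-12+2)/2 = -5.0000
Mz = (9- 19)/2 = -5.0000

M = (-1.5000, -5.0000, -5.0000)


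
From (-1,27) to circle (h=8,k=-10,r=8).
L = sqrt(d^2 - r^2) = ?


d = sqrt((-1-8)^2 + (27+ 10)^2) = sqrt(81+1369) = 38.0789
L = sqrt(1450.0000 - 64) = sqrt(1386.0000) = 37.2290

37.2290


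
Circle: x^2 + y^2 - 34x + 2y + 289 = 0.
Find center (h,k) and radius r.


h = -D/2 = 34/2 = 17
k = -E/2 = -2/2 = -1
r^2 = h^2 + k^2 - F = 289 + 1 - 289 = 1
r = 1

Center (17, -1), radius = 1


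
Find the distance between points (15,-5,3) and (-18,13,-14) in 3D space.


dx=-33, dy=18, dz=-17
d = sqrt(1089+324+289) = sqrt(1702) = 41.2553

41.2553


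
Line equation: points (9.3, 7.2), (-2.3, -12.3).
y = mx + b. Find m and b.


m = (-19.5)/(-11.6) = 1.6810
b = y1 - m*x1 = 7.2 - (-19.5*9.3)/(-11.6) = 7.2 - 15.6336 = -8.4336

y = 1.6810x - 8.4336


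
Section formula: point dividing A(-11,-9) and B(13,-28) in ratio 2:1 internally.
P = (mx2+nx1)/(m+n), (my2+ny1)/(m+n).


Px = (2*13 + 1*(-11))/3 = 15/3 = 5.0000
Py = (2*(-28) + 1*(-9))/3 = -65/3 = -21.6667

P = (5.0000, -21.6667)


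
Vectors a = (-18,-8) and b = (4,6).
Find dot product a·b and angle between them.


a·b = -18*4 - 8*6 = -72 - 48 = -120
|a| = sqrt(324+64) = 19.6977
|b| = sqrt(16+36) = 7.2111
cos(theta) = -120/(sqrt(388)*sqrt(52)) = -120/sqrt(20176) = -0.844819
theta = arccos(-120/sqrt(20176)) = 147.6526 degrees

a·b = -120, theta = 147.6526 deg


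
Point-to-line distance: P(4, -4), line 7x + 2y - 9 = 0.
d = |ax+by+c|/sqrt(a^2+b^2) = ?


|7*4 + 2*(-4) - 9| = |11| = 11
sqrt(49 + 4) = sqrt(53) = 7.2801
d = 11/sqrt(53) = 1.5110

1.5110


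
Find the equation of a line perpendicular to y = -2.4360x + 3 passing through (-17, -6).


Perpendicular slope = -1/m1 = -1/(-2.4360) = 0.4105
b2 = y0 - m2*x0 = -6 - 17/(-2.4360) = -6 + 6.9787 = 0.9787

y = 0.4105x + 0.9787


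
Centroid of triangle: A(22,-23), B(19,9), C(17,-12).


Gx = (22+19+17)/3 = 58/3 = 19.3333
Gy = (-23+9- 12)/3 = -26/3 = -8.6667

G = (19.3333, -8.6667)


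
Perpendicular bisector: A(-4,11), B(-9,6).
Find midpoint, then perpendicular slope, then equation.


Midpoint = (-6.5, 8.5)
Slope of AB = dy/dx = -5/(-5) = 1.0000
Perp slope = -dx/dy = -5/5 = -1.0000
b = My - (perp slope)*Mx = 8.5 + (-5*(-6.5))/(-5) = 8.5 - 6.5000 = 2.0000

y = -1.0000x + 2.0000


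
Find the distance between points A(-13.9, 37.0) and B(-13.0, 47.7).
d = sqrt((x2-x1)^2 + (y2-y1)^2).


dx = -13.0 + 13.9 = 0.9
dy = 47.7 - 37.0 = 10.7
d = sqrt(0.81 + 114.49) = sqrt(115.3) = 10.7378

10.7378


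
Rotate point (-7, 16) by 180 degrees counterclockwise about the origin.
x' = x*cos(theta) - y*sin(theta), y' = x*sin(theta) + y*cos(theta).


cos(180) = -1, sin(180) = 0
x' = -7*(-1) - 16*0 = 7
y' = -7*0 + 16*(-1) = -16

(7, -16)


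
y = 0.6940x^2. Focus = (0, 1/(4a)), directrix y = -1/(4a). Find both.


a = 0.6940
1/(4a) = 0.3602
Focus = (0, 0.3602)
Directrix: y = -0.3602

Focus = (0, 0.3602), Directrix: y = -0.3602


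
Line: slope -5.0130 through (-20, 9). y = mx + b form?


y - 9 = -5.0130(x + 20)
y = -5.0130x + 9 + 5.0130*(-20)
y = -5.0130x - 91.2600

y = -5.0130x - 91.2600


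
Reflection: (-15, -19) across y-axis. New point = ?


Reflection rule for y-axis: (-x, y)
(-15, -19) -> (15, -19)

(15, -19)


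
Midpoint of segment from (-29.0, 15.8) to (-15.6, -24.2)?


Mx = (-29.0 - 15.6)/2 = -44.6/2 = -22.3000
My = (15.8 - 24.2)/2 = -8.4/2 = -4.2000

(-22.3000, -4.2000)


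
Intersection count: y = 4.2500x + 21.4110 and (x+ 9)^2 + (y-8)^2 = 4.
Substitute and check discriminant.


Substitute y = 4.2500x + 21.4110: (x+ 9)^2 + (4.2500x+21.4110-8)^2 = 4
Expand to Ax^2 + Bx + C = 0, where b-k = 13.411
A = 1+m^2 = 19.0625
B = 2(m(b-k) - h) = 2(4.2500*13.411 + 9) = 131.9935
C = h^2 + (b-k)^2 - r^2 = 81 + 179.854921 - 4 = 256.854921
disc = B^2-4AC = 17422.2840 - 19585.1877 = -2162.9037
disc < 0

0 intersection points


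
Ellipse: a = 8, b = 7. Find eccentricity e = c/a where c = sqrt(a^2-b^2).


c = sqrt(64-49) = sqrt(15) = 3.8730
e = c/a = sqrt(15)/8 = 0.4841

e = 0.4841


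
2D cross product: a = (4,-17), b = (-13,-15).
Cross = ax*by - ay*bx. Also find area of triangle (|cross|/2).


cross = 4*(-15) + 17*(-13) = -60 - 221 = -281
Triangle area = |-281|/2 = 281/2 = 140.5000

cross = -281, triangle area = 140.5000


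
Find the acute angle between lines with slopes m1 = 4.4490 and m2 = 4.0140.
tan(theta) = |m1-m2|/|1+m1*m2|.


m1-m2 = 0.435
1+m1*m2 = 18.858286
tan(theta) = |0.435/18.858286| = 0.023067
theta = arctan(|0.435/18.858286|) = 1.3214 degrees (acute angle)

1.3214 degrees


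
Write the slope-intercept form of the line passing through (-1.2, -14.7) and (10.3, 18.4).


m = (33.1)/(11.5) = 2.8783
b = y1 - m*x1 = -14.7 - (33.1*(-1.2))/(11.5) = -14.7 + 3.4539 = -11.2461

y = 2.8783x - 11.2461


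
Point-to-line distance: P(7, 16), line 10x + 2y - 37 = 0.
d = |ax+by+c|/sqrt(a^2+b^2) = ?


|10*7 + 2*16 - 37| = |65| = 65
sqrt(100 + 4) = sqrt(104) = 10.1980
d = 65/sqrt(104) = 6.3738

6.3738


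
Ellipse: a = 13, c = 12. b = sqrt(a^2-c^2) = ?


b^2 = 13^2 - (12)^2 = 169 - 144 = 25
b = sqrt(25) = 5

b = 5


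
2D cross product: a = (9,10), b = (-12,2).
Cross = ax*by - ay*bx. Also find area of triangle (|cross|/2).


cross = 9*2 - 10*(-12) = 18 + 120 = 138
Triangle area = |138|/2 = 138/2 = 69.0000

cross = 138, triangle area = 69.0000


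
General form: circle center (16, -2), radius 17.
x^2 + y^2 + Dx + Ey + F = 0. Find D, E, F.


(x-16)^2 + (y+ 2)^2 = 17^2
D = -2h = -32, E = -2k = 4
F = h^2+k^2-r^2 = 256+4-289 = -29

D = -32, E = 4, F = -29


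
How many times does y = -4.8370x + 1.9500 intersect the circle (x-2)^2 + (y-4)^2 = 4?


Substitute y = -4.8370x + 1.9500: (x-2)^2 + (-4.8370x+1.9500-4)^2 = 4
Expand to Ax^2 + Bx + C = 0, where b-k = -2.05
A = 1+m^2 = 24.396569
B = 2(m(b-k) - h) = 2(-4.8370*(-2.05) - 2) = 15.8317
C = h^2 + (b-k)^2 - r^2 = 4 + 4.2025 - 4 = 4.2025
disc = B^2-4AC = 250.6427 - 410.1063 = -159.4636
disc < 0

0 intersection points


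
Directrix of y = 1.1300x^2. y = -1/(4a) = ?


a = 1.1300
1/(4a) = 0.2212
directrix: y = -0.2212 = -0.2212

y = -0.2212


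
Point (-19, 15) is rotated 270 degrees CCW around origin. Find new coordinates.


cos(270) = 0, sin(270) = -1
x' = -19*0 - 15*(-1) = 15
y' = -19*(-1) + 15*0 = 19

(15, 19)


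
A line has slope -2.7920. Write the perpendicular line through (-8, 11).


Perpendicular slope = -1/m1 = -1/(-2.7920) = 0.3582
b2 = y0 - m2*x0 = 11 - 8/(-2.7920) = 11 + 2.8653 = 13.8653

y = 0.3582x + 13.8653


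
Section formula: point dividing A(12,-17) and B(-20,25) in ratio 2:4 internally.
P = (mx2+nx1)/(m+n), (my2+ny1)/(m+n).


Px = (2*(-20) + 4*12)/6 = 8/6 = 1.3333
Py = (2*25 + 4*(-17))/6 = -18/6 = -3.0000

P = (1.3333, -3.0000)


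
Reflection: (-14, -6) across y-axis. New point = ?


Reflection rule for y-axis: (-x, y)
(-14, -6) -> (14, -6)

(14, -6)


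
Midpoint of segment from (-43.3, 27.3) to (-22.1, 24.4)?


Mx = (-43.3 - 22.1)/2 = -65.4/2 = -32.7000
My = (27.3 + 24.4)/2 = 51.7/2 = 25.8500

(-32.7000, 25.8500)


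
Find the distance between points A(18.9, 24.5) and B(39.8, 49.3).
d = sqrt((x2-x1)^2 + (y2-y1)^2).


dx = 39.8 - 18.9 = 20.9
dy = 49.3 - 24.5 = 24.8
d = sqrt(436.81 + 615.04) = sqrt(1051.85) = 32.4322

32.4322


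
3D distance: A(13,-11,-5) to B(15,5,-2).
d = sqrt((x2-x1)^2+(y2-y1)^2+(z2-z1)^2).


dx=2, dy=16, dz=3
d = sqrt(4+256+9) = sqrt(269) = 16.4012

16.4012


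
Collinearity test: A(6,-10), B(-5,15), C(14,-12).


6*(15+ 12) - 5*(-12+ 10) + 14*(-10-15)
= 162 + 10 - 350 = -178

No, not collinear (determinant = -178)


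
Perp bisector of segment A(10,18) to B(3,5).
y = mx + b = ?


Midpoint = (6.5, 11.5)
Slope of AB = dy/dx = -13/(-7) = 1.8571
Perp slope = -dx/dy = -7/13 = -0.5385
b = My - (perp slope)*Mx = 11.5 + (-7*6.5)/(-13) = 11.5 + 3.5000 = 15.0000

y = -0.5385x + 15.0000


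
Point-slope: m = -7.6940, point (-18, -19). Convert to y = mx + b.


y + 19 = -7.6940(x + 18)
y = -7.6940x - 19 + 7.6940*(-18)
y = -7.6940x - 157.4920

y = -7.6940x - 157.4920


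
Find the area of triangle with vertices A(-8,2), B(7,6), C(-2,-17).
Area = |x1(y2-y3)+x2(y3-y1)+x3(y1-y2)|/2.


-8*(6+ 17) = -184
7*(-17-2) = -133
-2*(2-6) = 8
sum = -309
Area = |-309|/2 = 154.5000

154.5000 sq units


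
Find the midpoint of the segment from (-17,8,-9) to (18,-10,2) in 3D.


Mx = (-17+18)/2 = 0.5000
My = (8- 10)/2 = -1.0000
Mz = (-9+2)/2 = -3.5000

M = (0.5000, -1.0000, -3.5000)


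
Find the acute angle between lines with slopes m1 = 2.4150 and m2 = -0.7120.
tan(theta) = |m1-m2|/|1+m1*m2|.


m1-m2 = 3.127
1+m1*m2 = -0.71948
tan(theta) = |3.127/(-0.71948)| = 4.346194
theta = arctan(|3.127/(-0.71948)|) = 77.0425 degrees (acute angle)

77.0425 degrees


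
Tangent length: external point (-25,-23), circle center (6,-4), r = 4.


d = sqrt((-25-6)^2 + (-23+ 4)^2) = sqrt(961+361) = 36.3593
L = sqrt(1322.0000 - 16) = sqrt(1306.0000) = 36.1386

36.1386


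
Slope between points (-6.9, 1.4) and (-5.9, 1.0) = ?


dy = 1.0 - 1.4 = -0.4
dx = -5.9 + 6.9 = 1.0
m = -0.4/1.0 = -0.4000

m = -0.4000


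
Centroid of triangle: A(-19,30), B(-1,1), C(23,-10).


Gx = (-19- 1+23)/3 = 3/3 = 1.0000
Gy = (30+1- 10)/3 = 21/3 = 7.0000

G = (1.0000, 7.0000)


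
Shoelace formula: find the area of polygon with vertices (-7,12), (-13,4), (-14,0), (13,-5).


sum(xi*y_{i+1}) = -7*4 - 13*0 - 14*(-5) + 13*12 = 198
sum(yi*x_{i+1}) = 12*(-13) + 4*(-14) + 0*13 - 5*(-7) = -177
Area = |198 + 177|/2 = 375/2 = 187.5000

187.5000 sq units


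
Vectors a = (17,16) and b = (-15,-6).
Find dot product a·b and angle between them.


a·b = 17*(-15) + 16*(-6) = -255 - 96 = -351
|a| = sqrt(289+256) = 23.3452
|b| = sqrt(225+36) = 16.1555
cos(theta) = -351/(sqrt(545)*sqrt(261)) = -351/sqrt(142245) = -0.930655
theta = arccos(-351/sqrt(142245)) = 158.5371 degrees

a·b = -351, theta = 158.5371 deg


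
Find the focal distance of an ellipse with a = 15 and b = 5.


c^2 = 15^2 - 5^2 = 225 - 25 = 200
c = sqrt(200) = 14.1421

c = 14.1421


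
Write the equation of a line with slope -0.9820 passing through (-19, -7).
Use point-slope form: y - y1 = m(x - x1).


y + 7 = -0.9820(x + 19)
y = -0.9820x - 7 + 0.9820*(-19)
y = -0.9820x - 25.6580

y = -0.9820x - 25.6580


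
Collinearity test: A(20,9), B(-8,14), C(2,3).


20*(14-3) - 8*(3-9) + 2*(9-14)
= 220 + 48 - 10 = 258

No, not collinear (determinant = 258)


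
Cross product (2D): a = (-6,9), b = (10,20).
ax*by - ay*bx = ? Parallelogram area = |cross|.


cross = -6*20 - 9*10 = -120 - 90 = -210
Parallelogram area = |-210| = 210

cross = -210, parallelogram area = 210


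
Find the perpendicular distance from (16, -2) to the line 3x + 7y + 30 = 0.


|3*16 + 7*(-2) + 30| = |64| = 64
sqrt(9 + 49) = sqrt(58) = 7.6158
d = 64/sqrt(58) = 8.4036

8.4036


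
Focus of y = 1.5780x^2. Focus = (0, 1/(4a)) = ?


a = 1.5780
4a = 6.3120
focus = (0, 1/6.3120) = (0, 0.1584)

Focus = (0, 0.1584)


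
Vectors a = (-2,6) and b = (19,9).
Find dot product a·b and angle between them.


a·b = -2*19 + 6*9 = -38 + 54 = 16
|a| = sqrt(4+36) = 6.3246
|b| = sqrt(361+81) = 21.0238
cos(theta) = 16/(sqrt(40)*sqrt(442)) = 16/sqrt(17680) = 0.120331
theta = arccos(16/sqrt(17680)) = 83.0888 degrees

a·b = 16, theta = 83.0888 deg
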